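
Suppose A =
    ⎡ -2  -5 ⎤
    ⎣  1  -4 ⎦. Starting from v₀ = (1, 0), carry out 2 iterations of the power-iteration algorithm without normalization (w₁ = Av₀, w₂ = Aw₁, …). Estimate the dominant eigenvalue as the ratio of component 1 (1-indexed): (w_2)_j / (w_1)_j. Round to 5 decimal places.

0.50000

w1 = Av₀ = ((-2)·1 + (-5)·0; 1·1 + (-4)·0) = (-2, 1)
w2 = Aw1 = ((-2)·(-2) + (-5)·1; 1·(-2) + (-4)·1) = (-1, -6)
Ratio at component: -1 / -2 = 0.50000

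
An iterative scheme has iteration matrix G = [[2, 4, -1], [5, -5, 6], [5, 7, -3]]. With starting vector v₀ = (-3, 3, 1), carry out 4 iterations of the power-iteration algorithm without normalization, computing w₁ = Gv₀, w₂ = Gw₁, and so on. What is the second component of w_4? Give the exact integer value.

w1 = Gv₀ = (5, -24, 3)
w2 = Gw1 = (-89, 163, -152)
w3 = Gw2 = (626, -2172, 1152)
w4 = Gw3 = (-8588, 20902, -15530)
The requested component of w4 is 20902.

20902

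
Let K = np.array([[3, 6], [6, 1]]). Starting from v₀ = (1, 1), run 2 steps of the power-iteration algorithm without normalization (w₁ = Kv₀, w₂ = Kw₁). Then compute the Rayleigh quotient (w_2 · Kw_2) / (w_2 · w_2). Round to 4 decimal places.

8.0773

w1 = Kv₀ = (9, 7)
w2 = Kw1 = (69, 61)
Kw2 = (573, 475)
w2·Kw2 = 69·573 + 61·475 = 68512; w2·w2 = 69·69 + 61·61 = 8482
λ ≈ 68512/8482 = 8.0773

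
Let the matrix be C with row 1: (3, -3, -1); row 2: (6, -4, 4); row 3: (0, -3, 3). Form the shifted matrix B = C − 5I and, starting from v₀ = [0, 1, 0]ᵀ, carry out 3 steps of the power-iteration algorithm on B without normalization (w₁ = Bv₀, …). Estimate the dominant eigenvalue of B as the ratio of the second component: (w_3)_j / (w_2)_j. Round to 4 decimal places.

-2.1765

B = C − 5I has rows (-2, -3, -1); (6, -9, 4); (0, -3, -2)
w1 = Bv₀ = (-3, -9, -3)
w2 = Bw1 = (36, 51, 33)
w3 = Bw2 = (-258, -111, -219)
Ratio: -111/51 = -2.1765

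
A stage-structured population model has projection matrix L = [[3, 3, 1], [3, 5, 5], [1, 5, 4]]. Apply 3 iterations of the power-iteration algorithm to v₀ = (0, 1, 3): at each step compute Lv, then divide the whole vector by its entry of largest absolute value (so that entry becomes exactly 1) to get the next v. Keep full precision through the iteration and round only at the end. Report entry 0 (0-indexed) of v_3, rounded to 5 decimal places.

Lv0 = (6.000000, 20.000000, 17.000000); divide by 20.000000 → v1 = (0.300000, 1.000000, 0.850000)
Lv1 = (4.750000, 10.150000, 8.700000); divide by 10.150000 → v2 = (0.467980, 1.000000, 0.857143)
Lv2 = (5.261084, 10.689655, 8.896552); divide by 10.689655 → v3 = (0.492166, 1.000000, 0.832258)
Requested entry of v3: 1068/2170 = 0.49217

0.49217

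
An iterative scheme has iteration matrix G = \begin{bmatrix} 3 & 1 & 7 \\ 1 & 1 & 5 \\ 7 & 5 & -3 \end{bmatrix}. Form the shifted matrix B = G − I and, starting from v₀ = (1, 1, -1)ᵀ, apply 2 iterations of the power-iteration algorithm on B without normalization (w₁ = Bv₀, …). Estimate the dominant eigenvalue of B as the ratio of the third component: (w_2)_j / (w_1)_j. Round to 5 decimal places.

B = G − I has rows (2, 1, 7); (1, 0, 5); (7, 5, -4)
w1 = Bv₀ = (2·1 + 1·1 + 7·(-1); 1·1 + 0·1 + 5·(-1); 7·1 + 5·1 + (-4)·(-1)) = (-4, -4, 16)
w2 = Bw1 = (2·(-4) + 1·(-4) + 7·16; 1·(-4) + 0·(-4) + 5·16; 7·(-4) + 5·(-4) + (-4)·16) = (100, 76, -112)
Ratio: -112/16 = -7.00000

μ ≈ -7.00000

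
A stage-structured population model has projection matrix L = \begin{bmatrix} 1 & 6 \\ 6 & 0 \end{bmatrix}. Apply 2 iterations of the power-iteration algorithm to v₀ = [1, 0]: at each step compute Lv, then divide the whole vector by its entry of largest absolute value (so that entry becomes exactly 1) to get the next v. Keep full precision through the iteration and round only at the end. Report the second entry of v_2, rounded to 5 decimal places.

Lv0 = (1.000000, 6.000000); divide by 6.000000 → v1 = (0.166667, 1.000000)
Lv1 = (6.166667, 1.000000); divide by 6.166667 → v2 = (1.000000, 0.162162)
Requested entry of v2: 6/37 = 0.16216

0.16216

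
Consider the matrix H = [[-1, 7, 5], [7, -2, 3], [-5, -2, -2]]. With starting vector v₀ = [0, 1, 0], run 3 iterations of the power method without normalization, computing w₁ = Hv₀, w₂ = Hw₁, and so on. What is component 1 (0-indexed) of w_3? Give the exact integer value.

-392

w1 = Hv₀ = ((-1)·0 + 7·1 + 5·0; 7·0 + (-2)·1 + 3·0; (-5)·0 + (-2)·1 + (-2)·0) = (7, -2, -2)
w2 = Hw1 = ((-1)·7 + 7·(-2) + 5·(-2); 7·7 + (-2)·(-2) + 3·(-2); (-5)·7 + (-2)·(-2) + (-2)·(-2)) = (-31, 47, -27)
w3 = Hw2 = (225, -392, 115)
The requested component of w3 is -392.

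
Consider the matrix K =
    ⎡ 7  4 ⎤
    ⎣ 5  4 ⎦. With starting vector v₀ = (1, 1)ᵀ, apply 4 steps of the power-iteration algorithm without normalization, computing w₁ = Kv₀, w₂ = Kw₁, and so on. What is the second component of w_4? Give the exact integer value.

w1 = Kv₀ = (7·1 + 4·1; 5·1 + 4·1) = (11, 9)
w2 = Kw1 = (7·11 + 4·9; 5·11 + 4·9) = (113, 91)
w3 = Kw2 = (1155, 929)
w4 = Kw3 = (11801, 9491)
The requested component of w4 is 9491.

9491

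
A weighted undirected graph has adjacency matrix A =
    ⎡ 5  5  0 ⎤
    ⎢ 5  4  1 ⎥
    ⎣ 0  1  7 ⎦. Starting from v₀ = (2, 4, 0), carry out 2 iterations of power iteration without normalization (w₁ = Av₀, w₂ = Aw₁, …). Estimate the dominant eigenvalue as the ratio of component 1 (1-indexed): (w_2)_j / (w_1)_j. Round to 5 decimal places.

9.33333

w1 = Av₀ = (30, 26, 4)
w2 = Aw1 = (280, 258, 54)
Ratio at component: 280 / 30 = 9.33333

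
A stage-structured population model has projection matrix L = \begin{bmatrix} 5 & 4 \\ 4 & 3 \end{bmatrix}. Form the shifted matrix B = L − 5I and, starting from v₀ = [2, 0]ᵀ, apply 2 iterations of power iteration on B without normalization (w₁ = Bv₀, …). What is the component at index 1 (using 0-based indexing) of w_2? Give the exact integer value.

-16

B = L − 5I has rows (0, 4); (4, -2)
w1 = Bv₀ = (0·2 + 4·0; 4·2 + (-2)·0) = (0, 8)
w2 = Bw1 = (0·0 + 4·8; 4·0 + (-2)·8) = (32, -16)
Requested component of w2: -16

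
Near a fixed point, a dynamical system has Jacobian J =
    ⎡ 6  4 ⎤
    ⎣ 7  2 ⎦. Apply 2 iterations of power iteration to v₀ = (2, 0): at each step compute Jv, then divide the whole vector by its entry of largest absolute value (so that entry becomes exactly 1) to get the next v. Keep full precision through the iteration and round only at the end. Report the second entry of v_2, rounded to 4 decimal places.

Jv0 = (12.00000, 14.00000); divide by 14.00000 → v1 = (0.85714, 1.00000)
Jv1 = (9.14286, 8.00000); divide by 9.14286 → v2 = (1.00000, 0.87500)
Requested entry of v2: 112/128 = 0.8750

0.8750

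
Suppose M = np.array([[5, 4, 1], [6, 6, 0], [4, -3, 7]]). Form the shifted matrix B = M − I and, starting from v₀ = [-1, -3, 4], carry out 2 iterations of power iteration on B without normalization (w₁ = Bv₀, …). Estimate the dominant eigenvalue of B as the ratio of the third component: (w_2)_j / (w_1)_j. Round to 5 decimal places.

B = M − I has rows (4, 4, 1); (6, 5, 0); (4, -3, 6)
w1 = Bv₀ = (-12, -21, 29)
w2 = Bw1 = (-103, -177, 189)
Ratio: 189/29 = 6.51724

μ ≈ 6.51724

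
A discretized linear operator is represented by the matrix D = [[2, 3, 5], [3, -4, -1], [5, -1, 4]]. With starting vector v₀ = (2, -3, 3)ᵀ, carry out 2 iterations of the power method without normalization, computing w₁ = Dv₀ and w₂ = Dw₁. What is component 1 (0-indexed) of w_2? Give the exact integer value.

w1 = Dv₀ = (2·2 + 3·(-3) + 5·3; 3·2 + (-4)·(-3) + (-1)·3; 5·2 + (-1)·(-3) + 4·3) = (10, 15, 25)
w2 = Dw1 = (2·10 + 3·15 + 5·25; 3·10 + (-4)·15 + (-1)·25; 5·10 + (-1)·15 + 4·25) = (190, -55, 135)
The requested component of w2 is -55.

-55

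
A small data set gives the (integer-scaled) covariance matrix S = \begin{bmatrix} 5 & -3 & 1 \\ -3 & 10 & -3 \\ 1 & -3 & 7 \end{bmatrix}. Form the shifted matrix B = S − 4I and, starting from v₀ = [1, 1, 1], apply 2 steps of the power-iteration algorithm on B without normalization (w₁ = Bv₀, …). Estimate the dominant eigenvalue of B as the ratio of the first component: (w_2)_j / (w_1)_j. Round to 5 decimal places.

0.00000

B = S − 4I has rows (1, -3, 1); (-3, 6, -3); (1, -3, 3)
w1 = Bv₀ = (1·1 + (-3)·1 + 1·1; (-3)·1 + 6·1 + (-3)·1; 1·1 + (-3)·1 + 3·1) = (-1, 0, 1)
w2 = Bw1 = (1·(-1) + (-3)·0 + 1·1; (-3)·(-1) + 6·0 + (-3)·1; 1·(-1) + (-3)·0 + 3·1) = (0, 0, 2)
Ratio: 0/-1 = 0.00000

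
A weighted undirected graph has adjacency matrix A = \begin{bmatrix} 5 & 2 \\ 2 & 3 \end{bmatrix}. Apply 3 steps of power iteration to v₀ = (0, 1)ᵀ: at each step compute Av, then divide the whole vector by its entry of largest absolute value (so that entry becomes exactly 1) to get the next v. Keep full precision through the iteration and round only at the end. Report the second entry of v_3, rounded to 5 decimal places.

Av0 = (2.000000, 3.000000); divide by 3.000000 → v1 = (0.666667, 1.000000)
Av1 = (5.333333, 4.333333); divide by 5.333333 → v2 = (1.000000, 0.812500)
Av2 = (6.625000, 4.437500); divide by 6.625000 → v3 = (1.000000, 0.669811)
Requested entry of v3: 71/106 = 0.66981

0.66981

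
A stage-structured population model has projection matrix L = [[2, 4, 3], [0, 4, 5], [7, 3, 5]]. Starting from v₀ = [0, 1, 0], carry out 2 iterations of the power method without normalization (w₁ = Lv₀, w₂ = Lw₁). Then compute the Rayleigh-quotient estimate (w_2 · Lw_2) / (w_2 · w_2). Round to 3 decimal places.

w1 = Lv₀ = (4, 4, 3)
w2 = Lw1 = (33, 31, 55)
Lw2 = (355, 399, 599)
w2·Lw2 = 33·355 + 31·399 + 55·599 = 57029; w2·w2 = 33·33 + 31·31 + 55·55 = 5075
λ ≈ 57029/5075 = 11.237

λ ≈ 11.237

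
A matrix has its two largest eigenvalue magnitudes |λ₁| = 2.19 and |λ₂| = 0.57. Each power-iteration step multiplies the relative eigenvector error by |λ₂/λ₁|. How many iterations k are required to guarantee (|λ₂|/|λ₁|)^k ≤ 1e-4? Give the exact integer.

|λ₂/λ₁| = 0.57/2.19 = 0.26027
Need k ≥ ln(1e-4) / ln(0.26027) = -9.2103 / -1.3460 ≈ 6.843
Smallest integer k satisfying the bound: 7

7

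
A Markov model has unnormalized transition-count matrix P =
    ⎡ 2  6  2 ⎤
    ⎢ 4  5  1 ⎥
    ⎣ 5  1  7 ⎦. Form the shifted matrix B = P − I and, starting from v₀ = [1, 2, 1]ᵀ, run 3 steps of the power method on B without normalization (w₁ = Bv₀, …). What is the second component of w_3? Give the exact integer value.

1142

B = P − I has rows (1, 6, 2); (4, 4, 1); (5, 1, 6)
w1 = Bv₀ = (1·1 + 6·2 + 2·1; 4·1 + 4·2 + 1·1; 5·1 + 1·2 + 6·1) = (15, 13, 13)
w2 = Bw1 = (1·15 + 6·13 + 2·13; 4·15 + 4·13 + 1·13; 5·15 + 1·13 + 6·13) = (119, 125, 166)
w3 = Bw2 = (1201, 1142, 1716)
Requested component of w3: 1142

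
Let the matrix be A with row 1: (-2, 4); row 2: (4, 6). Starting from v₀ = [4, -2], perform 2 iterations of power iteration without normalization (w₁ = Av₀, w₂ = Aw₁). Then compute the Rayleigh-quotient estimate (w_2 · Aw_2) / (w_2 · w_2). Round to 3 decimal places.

λ ≈ -2.656

w1 = Av₀ = ((-2)·4 + 4·(-2); 4·4 + 6·(-2)) = (-16, 4)
w2 = Aw1 = ((-2)·(-16) + 4·4; 4·(-16) + 6·4) = (48, -40)
Aw2 = (-256, -48)
w2·Aw2 = 48·(-256) + (-40)·(-48) = -10368; w2·w2 = 48·48 + (-40)·(-40) = 3904
λ ≈ -10368/3904 = -2.656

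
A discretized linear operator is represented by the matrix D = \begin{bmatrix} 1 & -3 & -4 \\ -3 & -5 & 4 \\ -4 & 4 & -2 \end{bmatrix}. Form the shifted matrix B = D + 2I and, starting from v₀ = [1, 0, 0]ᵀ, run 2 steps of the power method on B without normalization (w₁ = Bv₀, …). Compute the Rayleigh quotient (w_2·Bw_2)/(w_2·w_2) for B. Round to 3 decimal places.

7.829

B = D + 2I has rows (3, -3, -4); (-3, -3, 4); (-4, 4, 0)
w1 = Bv₀ = (3·1 + (-3)·0 + (-4)·0; (-3)·1 + (-3)·0 + 4·0; (-4)·1 + 4·0 + 0·0) = (3, -3, -4)
w2 = Bw1 = (3·3 + (-3)·(-3) + (-4)·(-4); (-3)·3 + (-3)·(-3) + 4·(-4); (-4)·3 + 4·(-3) + 0·(-4)) = (34, -16, -24)
Bw2 = (246, -150, -200)
w2·Bw2 = 15564; w2·w2 = 1988; μ ≈ 15564/1988 = 7.829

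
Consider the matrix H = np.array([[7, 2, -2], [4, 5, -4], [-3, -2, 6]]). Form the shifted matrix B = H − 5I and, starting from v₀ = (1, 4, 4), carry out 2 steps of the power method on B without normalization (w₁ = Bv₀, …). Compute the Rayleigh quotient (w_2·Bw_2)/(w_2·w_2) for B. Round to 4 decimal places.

B = H − 5I has rows (2, 2, -2); (4, 0, -4); (-3, -2, 1)
w1 = Bv₀ = (2·1 + 2·4 + (-2)·4; 4·1 + 0·4 + (-4)·4; (-3)·1 + (-2)·4 + 1·4) = (2, -12, -7)
w2 = Bw1 = (2·2 + 2·(-12) + (-2)·(-7); 4·2 + 0·(-12) + (-4)·(-7); (-3)·2 + (-2)·(-12) + 1·(-7)) = (-6, 36, 11)
Bw2 = (38, -68, -43)
w2·Bw2 = -3149; w2·w2 = 1453; μ ≈ -3149/1453 = -2.1672

μ ≈ -2.1672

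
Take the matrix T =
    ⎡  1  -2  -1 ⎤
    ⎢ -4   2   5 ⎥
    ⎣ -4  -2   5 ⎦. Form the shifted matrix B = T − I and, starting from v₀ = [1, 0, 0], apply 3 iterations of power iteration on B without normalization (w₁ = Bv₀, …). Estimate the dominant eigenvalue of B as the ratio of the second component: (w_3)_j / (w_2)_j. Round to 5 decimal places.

μ ≈ 4.66667

B = T − I has rows (0, -2, -1); (-4, 1, 5); (-4, -2, 4)
w1 = Bv₀ = (0, -4, -4)
w2 = Bw1 = (12, -24, -8)
w3 = Bw2 = (56, -112, -32)
Ratio: -112/-24 = 4.66667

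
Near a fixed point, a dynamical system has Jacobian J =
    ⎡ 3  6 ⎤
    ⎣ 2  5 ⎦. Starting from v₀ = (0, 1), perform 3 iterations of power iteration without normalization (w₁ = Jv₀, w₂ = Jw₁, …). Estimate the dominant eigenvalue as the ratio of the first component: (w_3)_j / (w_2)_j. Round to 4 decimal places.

w1 = Jv₀ = (3·0 + 6·1; 2·0 + 5·1) = (6, 5)
w2 = Jw1 = (3·6 + 6·5; 2·6 + 5·5) = (48, 37)
w3 = Jw2 = (366, 281)
Ratio at component: 366 / 48 = 7.6250

λ ≈ 7.6250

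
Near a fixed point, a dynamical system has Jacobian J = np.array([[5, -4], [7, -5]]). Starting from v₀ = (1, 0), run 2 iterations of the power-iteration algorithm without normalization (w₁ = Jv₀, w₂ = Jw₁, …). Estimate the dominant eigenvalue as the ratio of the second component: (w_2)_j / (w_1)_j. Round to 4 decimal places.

λ ≈ 0.0000

w1 = Jv₀ = (5, 7)
w2 = Jw1 = (-3, 0)
Ratio at component: 0 / 7 = 0.0000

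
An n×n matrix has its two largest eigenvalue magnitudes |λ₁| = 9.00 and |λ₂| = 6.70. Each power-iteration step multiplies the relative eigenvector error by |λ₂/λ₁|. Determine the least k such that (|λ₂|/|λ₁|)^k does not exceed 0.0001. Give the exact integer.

32

|λ₂/λ₁| = 6.70/9.00 = 0.74444
Need k ≥ ln(0.0001) / ln(0.74444) = -9.2103 / -0.2951 ≈ 31.209
Smallest integer k satisfying the bound: 32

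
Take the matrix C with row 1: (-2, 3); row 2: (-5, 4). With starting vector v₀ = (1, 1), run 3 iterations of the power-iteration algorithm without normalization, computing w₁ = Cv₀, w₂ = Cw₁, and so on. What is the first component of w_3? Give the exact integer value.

w1 = Cv₀ = (1, -1)
w2 = Cw1 = (-5, -9)
w3 = Cw2 = (-17, -11)
The requested component of w3 is -17.

-17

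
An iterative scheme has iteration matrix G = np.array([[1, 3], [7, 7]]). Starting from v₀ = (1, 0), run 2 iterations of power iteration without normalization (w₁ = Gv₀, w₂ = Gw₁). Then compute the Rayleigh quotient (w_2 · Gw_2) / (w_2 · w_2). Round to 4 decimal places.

w1 = Gv₀ = (1·1 + 3·0; 7·1 + 7·0) = (1, 7)
w2 = Gw1 = (1·1 + 3·7; 7·1 + 7·7) = (22, 56)
Gw2 = (190, 546)
w2·Gw2 = 22·190 + 56·546 = 34756; w2·w2 = 22·22 + 56·56 = 3620
λ ≈ 34756/3620 = 9.6011

λ ≈ 9.6011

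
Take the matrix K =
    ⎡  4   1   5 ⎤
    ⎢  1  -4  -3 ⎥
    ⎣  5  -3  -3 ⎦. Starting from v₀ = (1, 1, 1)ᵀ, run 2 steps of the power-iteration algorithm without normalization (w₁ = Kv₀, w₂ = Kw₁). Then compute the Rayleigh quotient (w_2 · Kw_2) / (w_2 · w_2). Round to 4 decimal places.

-1.4151

w1 = Kv₀ = (10, -6, -1)
w2 = Kw1 = (29, 37, 71)
Kw2 = (508, -332, -179)
w2·Kw2 = 29·508 + 37·(-332) + 71·(-179) = -10261; w2·w2 = 29·29 + 37·37 + 71·71 = 7251
λ ≈ -10261/7251 = -1.4151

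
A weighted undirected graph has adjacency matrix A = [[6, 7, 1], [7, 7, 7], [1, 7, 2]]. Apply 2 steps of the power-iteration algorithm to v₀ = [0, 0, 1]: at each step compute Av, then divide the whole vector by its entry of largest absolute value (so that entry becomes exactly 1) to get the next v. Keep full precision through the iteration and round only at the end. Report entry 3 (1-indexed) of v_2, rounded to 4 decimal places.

0.7714

Av0 = (1.00000, 7.00000, 2.00000); divide by 7.00000 → v1 = (0.14286, 1.00000, 0.28571)
Av1 = (8.14286, 10.00000, 7.71429); divide by 10.00000 → v2 = (0.81429, 1.00000, 0.77143)
Requested entry of v2: 54/70 = 0.7714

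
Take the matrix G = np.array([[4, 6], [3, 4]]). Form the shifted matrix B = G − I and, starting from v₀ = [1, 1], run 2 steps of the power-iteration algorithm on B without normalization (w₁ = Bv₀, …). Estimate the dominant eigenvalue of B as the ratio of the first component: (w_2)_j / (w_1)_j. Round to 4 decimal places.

μ ≈ 7.0000

B = G − I has rows (3, 6); (3, 3)
w1 = Bv₀ = (3·1 + 6·1; 3·1 + 3·1) = (9, 6)
w2 = Bw1 = (3·9 + 6·6; 3·9 + 3·6) = (63, 45)
Ratio: 63/9 = 7.0000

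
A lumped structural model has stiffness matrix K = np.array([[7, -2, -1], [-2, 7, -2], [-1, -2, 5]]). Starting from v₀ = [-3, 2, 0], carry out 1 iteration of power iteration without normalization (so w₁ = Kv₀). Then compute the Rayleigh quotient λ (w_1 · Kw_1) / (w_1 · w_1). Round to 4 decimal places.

8.9766

w1 = Kv₀ = (7·(-3) + (-2)·2 + (-1)·0; (-2)·(-3) + 7·2 + (-2)·0; (-1)·(-3) + (-2)·2 + 5·0) = (-25, 20, -1)
Kw1 = (-214, 192, -20)
w1·Kw1 = (-25)·(-214) + 20·192 + (-1)·(-20) = 9210; w1·w1 = (-25)·(-25) + 20·20 + (-1)·(-1) = 1026
λ ≈ 9210/1026 = 8.9766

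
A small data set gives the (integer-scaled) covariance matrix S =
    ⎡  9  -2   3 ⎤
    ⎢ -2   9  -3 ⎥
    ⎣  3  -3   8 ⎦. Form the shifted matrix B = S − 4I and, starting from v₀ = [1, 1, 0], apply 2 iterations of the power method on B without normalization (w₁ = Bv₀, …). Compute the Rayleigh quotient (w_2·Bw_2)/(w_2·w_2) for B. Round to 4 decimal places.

B = S − 4I has rows (5, -2, 3); (-2, 5, -3); (3, -3, 4)
w1 = Bv₀ = (3, 3, 0)
w2 = Bw1 = (9, 9, 0)
Bw2 = (27, 27, 0)
w2·Bw2 = 486; w2·w2 = 162; μ ≈ 486/162 = 3.0000

μ ≈ 3.0000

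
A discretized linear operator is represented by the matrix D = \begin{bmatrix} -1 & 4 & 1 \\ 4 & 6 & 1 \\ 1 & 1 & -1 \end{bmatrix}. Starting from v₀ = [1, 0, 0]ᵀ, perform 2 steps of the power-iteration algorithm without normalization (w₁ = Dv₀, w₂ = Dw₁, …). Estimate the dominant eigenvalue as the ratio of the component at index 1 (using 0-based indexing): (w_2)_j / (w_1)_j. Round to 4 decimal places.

w1 = Dv₀ = ((-1)·1 + 4·0 + 1·0; 4·1 + 6·0 + 1·0; 1·1 + 1·0 + (-1)·0) = (-1, 4, 1)
w2 = Dw1 = ((-1)·(-1) + 4·4 + 1·1; 4·(-1) + 6·4 + 1·1; 1·(-1) + 1·4 + (-1)·1) = (18, 21, 2)
Ratio at component: 21 / 4 = 5.2500

5.2500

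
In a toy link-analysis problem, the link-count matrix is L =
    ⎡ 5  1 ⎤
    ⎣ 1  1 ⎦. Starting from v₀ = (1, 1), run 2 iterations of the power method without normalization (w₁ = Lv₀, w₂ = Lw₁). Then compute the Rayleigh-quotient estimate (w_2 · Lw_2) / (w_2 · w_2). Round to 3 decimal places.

λ ≈ 5.235

w1 = Lv₀ = (5·1 + 1·1; 1·1 + 1·1) = (6, 2)
w2 = Lw1 = (5·6 + 1·2; 1·6 + 1·2) = (32, 8)
Lw2 = (168, 40)
w2·Lw2 = 32·168 + 8·40 = 5696; w2·w2 = 32·32 + 8·8 = 1088
λ ≈ 5696/1088 = 5.235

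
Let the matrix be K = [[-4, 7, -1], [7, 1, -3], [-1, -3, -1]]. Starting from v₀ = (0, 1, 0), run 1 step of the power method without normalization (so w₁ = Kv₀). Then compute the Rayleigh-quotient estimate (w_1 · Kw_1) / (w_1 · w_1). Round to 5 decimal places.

w1 = Kv₀ = ((-4)·0 + 7·1 + (-1)·0; 7·0 + 1·1 + (-3)·0; (-1)·0 + (-3)·1 + (-1)·0) = (7, 1, -3)
Kw1 = (-18, 59, -7)
w1·Kw1 = 7·(-18) + 1·59 + (-3)·(-7) = -46; w1·w1 = 7·7 + 1·1 + (-3)·(-3) = 59
λ ≈ -46/59 = -0.77966

λ ≈ -0.77966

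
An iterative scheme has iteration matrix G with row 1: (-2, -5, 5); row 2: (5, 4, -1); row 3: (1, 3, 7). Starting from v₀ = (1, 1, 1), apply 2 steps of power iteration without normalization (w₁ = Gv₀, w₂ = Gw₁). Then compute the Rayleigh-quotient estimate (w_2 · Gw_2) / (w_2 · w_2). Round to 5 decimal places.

λ ≈ 7.95809

w1 = Gv₀ = (-2, 8, 11)
w2 = Gw1 = (19, 11, 99)
Gw2 = (402, 40, 745)
w2·Gw2 = 19·402 + 11·40 + 99·745 = 81833; w2·w2 = 19·19 + 11·11 + 99·99 = 10283
λ ≈ 81833/10283 = 7.95809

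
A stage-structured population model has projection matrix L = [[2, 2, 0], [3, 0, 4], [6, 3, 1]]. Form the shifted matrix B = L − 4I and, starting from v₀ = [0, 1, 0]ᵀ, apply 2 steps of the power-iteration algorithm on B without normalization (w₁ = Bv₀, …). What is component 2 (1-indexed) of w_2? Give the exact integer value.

B = L − 4I has rows (-2, 2, 0); (3, -4, 4); (6, 3, -3)
w1 = Bv₀ = ((-2)·0 + 2·1 + 0·0; 3·0 + (-4)·1 + 4·0; 6·0 + 3·1 + (-3)·0) = (2, -4, 3)
w2 = Bw1 = ((-2)·2 + 2·(-4) + 0·3; 3·2 + (-4)·(-4) + 4·3; 6·2 + 3·(-4) + (-3)·3) = (-12, 34, -9)
Requested component of w2: 34

34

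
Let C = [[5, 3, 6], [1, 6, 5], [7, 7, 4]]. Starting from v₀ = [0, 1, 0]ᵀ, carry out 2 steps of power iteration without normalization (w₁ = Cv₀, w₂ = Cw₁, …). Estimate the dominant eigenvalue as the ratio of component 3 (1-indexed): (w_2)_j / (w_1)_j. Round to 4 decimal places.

w1 = Cv₀ = (3, 6, 7)
w2 = Cw1 = (75, 74, 91)
Ratio at component: 91 / 7 = 13.0000

13.0000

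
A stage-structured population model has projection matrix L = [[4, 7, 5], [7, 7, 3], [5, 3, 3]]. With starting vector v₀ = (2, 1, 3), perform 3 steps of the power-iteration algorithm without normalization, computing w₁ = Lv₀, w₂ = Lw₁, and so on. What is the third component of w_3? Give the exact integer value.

w1 = Lv₀ = (30, 30, 22)
w2 = Lw1 = (440, 486, 306)
w3 = Lw2 = (6692, 7400, 4576)
The requested component of w3 is 4576.

4576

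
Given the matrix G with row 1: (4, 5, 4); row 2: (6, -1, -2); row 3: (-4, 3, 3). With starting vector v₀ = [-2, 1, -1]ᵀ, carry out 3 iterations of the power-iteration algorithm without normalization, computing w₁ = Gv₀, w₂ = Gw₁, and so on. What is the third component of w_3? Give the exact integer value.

120

w1 = Gv₀ = (-7, -11, 8)
w2 = Gw1 = (-51, -47, 19)
w3 = Gw2 = (-363, -297, 120)
The requested component of w3 is 120.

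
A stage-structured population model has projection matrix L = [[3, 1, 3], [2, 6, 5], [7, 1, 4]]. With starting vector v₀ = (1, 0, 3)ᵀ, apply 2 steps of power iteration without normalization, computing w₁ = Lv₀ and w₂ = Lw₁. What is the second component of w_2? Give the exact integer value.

221

w1 = Lv₀ = (3·1 + 1·0 + 3·3; 2·1 + 6·0 + 5·3; 7·1 + 1·0 + 4·3) = (12, 17, 19)
w2 = Lw1 = (3·12 + 1·17 + 3·19; 2·12 + 6·17 + 5·19; 7·12 + 1·17 + 4·19) = (110, 221, 177)
The requested component of w2 is 221.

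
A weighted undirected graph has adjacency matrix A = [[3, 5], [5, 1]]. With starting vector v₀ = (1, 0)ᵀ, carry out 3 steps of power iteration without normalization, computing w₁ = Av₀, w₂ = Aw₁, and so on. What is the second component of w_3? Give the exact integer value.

190

w1 = Av₀ = (3, 5)
w2 = Aw1 = (34, 20)
w3 = Aw2 = (202, 190)
The requested component of w3 is 190.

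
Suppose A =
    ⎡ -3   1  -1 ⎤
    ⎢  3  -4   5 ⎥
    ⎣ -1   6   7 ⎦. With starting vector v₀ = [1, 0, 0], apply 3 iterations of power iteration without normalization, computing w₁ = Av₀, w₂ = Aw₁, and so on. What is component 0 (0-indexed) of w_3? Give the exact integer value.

w1 = Av₀ = ((-3)·1 + 1·0 + (-1)·0; 3·1 + (-4)·0 + 5·0; (-1)·1 + 6·0 + 7·0) = (-3, 3, -1)
w2 = Aw1 = ((-3)·(-3) + 1·3 + (-1)·(-1); 3·(-3) + (-4)·3 + 5·(-1); (-1)·(-3) + 6·3 + 7·(-1)) = (13, -26, 14)
w3 = Aw2 = (-79, 213, -71)
The requested component of w3 is -79.

-79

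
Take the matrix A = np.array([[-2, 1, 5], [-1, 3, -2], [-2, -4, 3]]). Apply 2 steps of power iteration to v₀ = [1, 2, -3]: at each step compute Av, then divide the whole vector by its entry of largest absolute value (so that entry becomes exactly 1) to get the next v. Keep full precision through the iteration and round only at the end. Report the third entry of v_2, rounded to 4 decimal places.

Av0 = (-15.00000, 11.00000, -19.00000); divide by -19.00000 → v1 = (0.78947, -0.57895, 1.00000)
Av1 = (2.84211, -4.52632, 3.73684); divide by -4.52632 → v2 = (-0.62791, 1.00000, -0.82558)
Requested entry of v2: -71/86 = -0.8256

-0.8256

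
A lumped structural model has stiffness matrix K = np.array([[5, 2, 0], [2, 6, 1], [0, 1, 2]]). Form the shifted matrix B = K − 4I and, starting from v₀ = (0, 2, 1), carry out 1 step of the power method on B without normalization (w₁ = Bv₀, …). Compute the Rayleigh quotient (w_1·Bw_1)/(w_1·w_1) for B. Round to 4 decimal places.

μ ≈ 3.5610

B = K − 4I has rows (1, 2, 0); (2, 2, 1); (0, 1, -2)
w1 = Bv₀ = (4, 5, 0)
Bw1 = (14, 18, 5)
w1·Bw1 = 146; w1·w1 = 41; μ ≈ 146/41 = 3.5610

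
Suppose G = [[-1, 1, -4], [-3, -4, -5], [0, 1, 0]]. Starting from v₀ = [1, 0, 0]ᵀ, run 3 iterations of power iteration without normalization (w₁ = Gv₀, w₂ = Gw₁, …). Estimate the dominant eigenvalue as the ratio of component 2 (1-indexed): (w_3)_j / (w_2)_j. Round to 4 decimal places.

w1 = Gv₀ = ((-1)·1 + 1·0 + (-4)·0; (-3)·1 + (-4)·0 + (-5)·0; 0·1 + 1·0 + 0·0) = (-1, -3, 0)
w2 = Gw1 = ((-1)·(-1) + 1·(-3) + (-4)·0; (-3)·(-1) + (-4)·(-3) + (-5)·0; 0·(-1) + 1·(-3) + 0·0) = (-2, 15, -3)
w3 = Gw2 = (29, -39, 15)
Ratio at component: -39 / 15 = -2.6000

λ ≈ -2.6000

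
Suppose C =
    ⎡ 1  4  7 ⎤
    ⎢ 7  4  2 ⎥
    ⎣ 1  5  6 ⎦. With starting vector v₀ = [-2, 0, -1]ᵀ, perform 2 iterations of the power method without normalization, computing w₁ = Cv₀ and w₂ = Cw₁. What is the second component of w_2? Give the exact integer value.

-143

w1 = Cv₀ = (-9, -16, -8)
w2 = Cw1 = (-129, -143, -137)
The requested component of w2 is -143.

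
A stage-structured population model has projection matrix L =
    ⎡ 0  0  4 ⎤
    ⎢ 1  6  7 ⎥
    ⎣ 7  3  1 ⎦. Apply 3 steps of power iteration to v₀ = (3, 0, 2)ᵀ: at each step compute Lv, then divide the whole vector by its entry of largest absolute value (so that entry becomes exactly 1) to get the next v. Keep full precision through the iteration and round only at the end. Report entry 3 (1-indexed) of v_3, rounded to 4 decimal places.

Lv0 = (8.00000, 17.00000, 23.00000); divide by 23.00000 → v1 = (0.34783, 0.73913, 1.00000)
Lv1 = (4.00000, 11.78261, 5.65217); divide by 11.78261 → v2 = (0.33948, 1.00000, 0.47970)
Lv2 = (1.91882, 9.69742, 5.85609); divide by 9.69742 → v3 = (0.19787, 1.00000, 0.60388)
Requested entry of v3: 1587/2628 = 0.6039

0.6039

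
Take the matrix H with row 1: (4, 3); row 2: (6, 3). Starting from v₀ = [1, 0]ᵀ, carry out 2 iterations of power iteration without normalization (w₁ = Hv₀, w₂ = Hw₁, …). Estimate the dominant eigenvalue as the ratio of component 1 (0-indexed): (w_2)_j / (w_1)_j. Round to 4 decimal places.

w1 = Hv₀ = (4, 6)
w2 = Hw1 = (34, 42)
Ratio at component: 42 / 6 = 7.0000

7.0000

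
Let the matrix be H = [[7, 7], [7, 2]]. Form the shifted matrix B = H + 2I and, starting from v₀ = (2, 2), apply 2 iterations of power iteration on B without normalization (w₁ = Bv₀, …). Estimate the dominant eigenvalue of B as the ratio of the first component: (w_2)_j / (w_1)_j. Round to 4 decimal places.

13.8125

B = H + 2I has rows (9, 7); (7, 4)
w1 = Bv₀ = (9·2 + 7·2; 7·2 + 4·2) = (32, 22)
w2 = Bw1 = (9·32 + 7·22; 7·32 + 4·22) = (442, 312)
Ratio: 442/32 = 13.8125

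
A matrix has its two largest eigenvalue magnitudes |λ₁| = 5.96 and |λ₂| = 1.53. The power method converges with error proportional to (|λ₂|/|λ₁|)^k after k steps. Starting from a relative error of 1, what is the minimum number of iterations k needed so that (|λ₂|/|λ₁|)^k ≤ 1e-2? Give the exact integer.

4

|λ₂/λ₁| = 1.53/5.96 = 0.25671
Need k ≥ ln(1e-2) / ln(0.25671) = -4.6052 / -1.3598 ≈ 3.387
Smallest integer k satisfying the bound: 4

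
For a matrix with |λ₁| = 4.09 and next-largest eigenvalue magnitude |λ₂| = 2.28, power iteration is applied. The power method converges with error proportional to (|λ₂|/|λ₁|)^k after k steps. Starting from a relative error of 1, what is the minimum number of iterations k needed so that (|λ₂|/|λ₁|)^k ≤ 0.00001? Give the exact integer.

20

|λ₂/λ₁| = 2.28/4.09 = 0.55746
Need k ≥ ln(0.00001) / ln(0.55746) = -11.5129 / -0.5844 ≈ 19.701
Smallest integer k satisfying the bound: 20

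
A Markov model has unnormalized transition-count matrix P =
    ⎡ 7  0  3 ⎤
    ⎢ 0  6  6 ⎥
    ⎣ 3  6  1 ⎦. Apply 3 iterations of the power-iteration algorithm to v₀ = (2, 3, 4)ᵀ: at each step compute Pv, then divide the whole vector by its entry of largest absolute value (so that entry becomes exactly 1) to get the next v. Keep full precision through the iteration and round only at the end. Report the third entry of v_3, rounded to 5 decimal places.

0.78749

Pv0 = (26.000000, 42.000000, 28.000000); divide by 42.000000 → v1 = (0.619048, 1.000000, 0.666667)
Pv1 = (6.333333, 10.000000, 8.523810); divide by 10.000000 → v2 = (0.633333, 1.000000, 0.852381)
Pv2 = (6.990476, 11.114286, 8.752381); divide by 11.114286 → v3 = (0.628963, 1.000000, 0.787489)
Requested entry of v3: 3676/4668 = 0.78749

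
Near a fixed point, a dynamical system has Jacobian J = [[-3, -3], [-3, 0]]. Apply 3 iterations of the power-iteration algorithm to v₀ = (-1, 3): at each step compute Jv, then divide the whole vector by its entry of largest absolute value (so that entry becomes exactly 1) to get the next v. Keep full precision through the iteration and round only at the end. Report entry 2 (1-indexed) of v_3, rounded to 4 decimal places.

0.3333

Jv0 = (-6.00000, 3.00000); divide by -6.00000 → v1 = (1.00000, -0.50000)
Jv1 = (-1.50000, -3.00000); divide by -3.00000 → v2 = (0.50000, 1.00000)
Jv2 = (-4.50000, -1.50000); divide by -4.50000 → v3 = (1.00000, 0.33333)
Requested entry of v3: -27/-81 = 0.3333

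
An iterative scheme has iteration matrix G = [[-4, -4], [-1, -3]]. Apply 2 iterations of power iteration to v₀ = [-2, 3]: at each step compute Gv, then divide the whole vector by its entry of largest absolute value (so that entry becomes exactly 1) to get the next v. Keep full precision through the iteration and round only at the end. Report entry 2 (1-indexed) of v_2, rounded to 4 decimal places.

Gv0 = (-4.00000, -7.00000); divide by -7.00000 → v1 = (0.57143, 1.00000)
Gv1 = (-6.28571, -3.57143); divide by -6.28571 → v2 = (1.00000, 0.56818)
Requested entry of v2: 25/44 = 0.5682

0.5682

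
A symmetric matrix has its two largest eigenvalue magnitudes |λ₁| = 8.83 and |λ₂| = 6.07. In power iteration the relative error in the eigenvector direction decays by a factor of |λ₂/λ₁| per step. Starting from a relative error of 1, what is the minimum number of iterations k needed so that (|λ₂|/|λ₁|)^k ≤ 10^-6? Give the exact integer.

|λ₂/λ₁| = 6.07/8.83 = 0.68743
Need k ≥ ln(10^-6) / ln(0.68743) = -13.8155 / -0.3748 ≈ 36.861
Smallest integer k satisfying the bound: 37

37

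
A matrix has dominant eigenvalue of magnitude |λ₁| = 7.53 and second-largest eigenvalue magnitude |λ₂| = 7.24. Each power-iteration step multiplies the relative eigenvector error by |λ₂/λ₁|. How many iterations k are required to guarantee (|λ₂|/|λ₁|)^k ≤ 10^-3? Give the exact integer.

|λ₂/λ₁| = 7.24/7.53 = 0.96149
Need k ≥ ln(10^-3) / ln(0.96149) = -6.9078 / -0.0393 ≈ 175.887
Smallest integer k satisfying the bound: 176

176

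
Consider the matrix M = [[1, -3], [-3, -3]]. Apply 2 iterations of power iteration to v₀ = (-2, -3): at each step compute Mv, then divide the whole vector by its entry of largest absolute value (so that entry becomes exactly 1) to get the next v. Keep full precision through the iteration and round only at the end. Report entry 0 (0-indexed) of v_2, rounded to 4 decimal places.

Mv0 = (7.00000, 15.00000); divide by 15.00000 → v1 = (0.46667, 1.00000)
Mv1 = (-2.53333, -4.40000); divide by -4.40000 → v2 = (0.57576, 1.00000)
Requested entry of v2: -38/-66 = 0.5758

0.5758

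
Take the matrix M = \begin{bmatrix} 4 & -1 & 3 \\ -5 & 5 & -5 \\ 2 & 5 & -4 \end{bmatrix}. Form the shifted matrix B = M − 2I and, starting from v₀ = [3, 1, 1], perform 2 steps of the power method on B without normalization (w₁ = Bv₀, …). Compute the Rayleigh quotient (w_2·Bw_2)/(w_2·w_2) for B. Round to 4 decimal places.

B = M − 2I has rows (2, -1, 3); (-5, 3, -5); (2, 5, -6)
w1 = Bv₀ = (2·3 + (-1)·1 + 3·1; (-5)·3 + 3·1 + (-5)·1; 2·3 + 5·1 + (-6)·1) = (8, -17, 5)
w2 = Bw1 = (2·8 + (-1)·(-17) + 3·5; (-5)·8 + 3·(-17) + (-5)·5; 2·8 + 5·(-17) + (-6)·5) = (48, -116, -99)
Bw2 = (-85, -93, 110)
w2·Bw2 = -4182; w2·w2 = 25561; μ ≈ -4182/25561 = -0.1636

-0.1636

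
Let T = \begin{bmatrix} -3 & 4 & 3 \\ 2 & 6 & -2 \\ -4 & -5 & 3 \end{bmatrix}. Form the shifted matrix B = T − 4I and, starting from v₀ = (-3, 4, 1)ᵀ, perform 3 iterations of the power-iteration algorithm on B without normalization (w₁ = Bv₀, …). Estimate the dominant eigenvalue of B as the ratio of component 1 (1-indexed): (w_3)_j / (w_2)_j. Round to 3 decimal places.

B = T − 4I has rows (-7, 4, 3); (2, 2, -2); (-4, -5, -1)
w1 = Bv₀ = (40, 0, -9)
w2 = Bw1 = (-307, 98, -151)
w3 = Bw2 = (2088, -116, 889)
Ratio: 2088/-307 = -6.801

μ ≈ -6.801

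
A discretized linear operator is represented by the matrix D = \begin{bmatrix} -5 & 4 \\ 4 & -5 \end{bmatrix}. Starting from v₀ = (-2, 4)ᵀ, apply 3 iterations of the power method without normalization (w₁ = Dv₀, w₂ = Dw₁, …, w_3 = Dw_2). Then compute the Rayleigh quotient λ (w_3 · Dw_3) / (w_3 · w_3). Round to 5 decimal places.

w1 = Dv₀ = (26, -28)
w2 = Dw1 = (-242, 244)
w3 = Dw2 = (2186, -2188)
Dw3 = (-19682, 19684)
w3·Dw3 = 2186·(-19682) + (-2188)·19684 = -86093444; w3·w3 = 2186·2186 + (-2188)·(-2188) = 9565940
λ ≈ -86093444/9565940 = -9.00000

λ ≈ -9.00000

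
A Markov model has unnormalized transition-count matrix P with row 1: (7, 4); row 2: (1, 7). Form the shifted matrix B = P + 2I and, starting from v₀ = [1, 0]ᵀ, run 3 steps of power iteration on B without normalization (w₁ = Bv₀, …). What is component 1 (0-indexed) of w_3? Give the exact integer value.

247

B = P + 2I has rows (9, 4); (1, 9)
w1 = Bv₀ = (9·1 + 4·0; 1·1 + 9·0) = (9, 1)
w2 = Bw1 = (9·9 + 4·1; 1·9 + 9·1) = (85, 18)
w3 = Bw2 = (837, 247)
Requested component of w3: 247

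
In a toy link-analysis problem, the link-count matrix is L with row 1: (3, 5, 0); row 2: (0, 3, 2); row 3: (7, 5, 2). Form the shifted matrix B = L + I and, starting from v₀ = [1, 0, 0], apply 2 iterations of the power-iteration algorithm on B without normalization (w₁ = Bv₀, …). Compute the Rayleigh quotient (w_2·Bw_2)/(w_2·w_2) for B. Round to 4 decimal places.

B = L + I has rows (4, 5, 0); (0, 4, 2); (7, 5, 3)
w1 = Bv₀ = (4·1 + 5·0 + 0·0; 0·1 + 4·0 + 2·0; 7·1 + 5·0 + 3·0) = (4, 0, 7)
w2 = Bw1 = (4·4 + 5·0 + 0·7; 0·4 + 4·0 + 2·7; 7·4 + 5·0 + 3·7) = (16, 14, 49)
Bw2 = (134, 154, 329)
w2·Bw2 = 20421; w2·w2 = 2853; μ ≈ 20421/2853 = 7.1577

7.1577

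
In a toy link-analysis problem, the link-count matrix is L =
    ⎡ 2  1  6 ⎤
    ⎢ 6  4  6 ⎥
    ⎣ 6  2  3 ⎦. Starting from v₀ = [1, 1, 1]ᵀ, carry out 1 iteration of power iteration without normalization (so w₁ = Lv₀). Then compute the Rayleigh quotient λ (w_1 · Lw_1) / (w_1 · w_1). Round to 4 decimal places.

w1 = Lv₀ = (2·1 + 1·1 + 6·1; 6·1 + 4·1 + 6·1; 6·1 + 2·1 + 3·1) = (9, 16, 11)
Lw1 = (100, 184, 119)
w1·Lw1 = 9·100 + 16·184 + 11·119 = 5153; w1·w1 = 9·9 + 16·16 + 11·11 = 458
λ ≈ 5153/458 = 11.2511

11.2511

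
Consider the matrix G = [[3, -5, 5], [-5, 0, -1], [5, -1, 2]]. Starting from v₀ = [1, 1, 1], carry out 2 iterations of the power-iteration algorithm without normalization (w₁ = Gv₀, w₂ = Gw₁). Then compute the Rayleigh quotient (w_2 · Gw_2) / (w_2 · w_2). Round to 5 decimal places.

8.75966

w1 = Gv₀ = (3·1 + (-5)·1 + 5·1; (-5)·1 + 0·1 + (-1)·1; 5·1 + (-1)·1 + 2·1) = (3, -6, 6)
w2 = Gw1 = (3·3 + (-5)·(-6) + 5·6; (-5)·3 + 0·(-6) + (-1)·6; 5·3 + (-1)·(-6) + 2·6) = (69, -21, 33)
Gw2 = (477, -378, 432)
w2·Gw2 = 69·477 + (-21)·(-378) + 33·432 = 55107; w2·w2 = 69·69 + (-21)·(-21) + 33·33 = 6291
λ ≈ 55107/6291 = 8.75966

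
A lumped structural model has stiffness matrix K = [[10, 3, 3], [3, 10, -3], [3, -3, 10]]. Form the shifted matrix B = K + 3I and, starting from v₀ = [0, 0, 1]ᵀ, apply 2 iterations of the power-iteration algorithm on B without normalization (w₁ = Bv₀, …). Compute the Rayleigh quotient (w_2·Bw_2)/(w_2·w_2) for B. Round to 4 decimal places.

B = K + 3I has rows (13, 3, 3); (3, 13, -3); (3, -3, 13)
w1 = Bv₀ = (13·0 + 3·0 + 3·1; 3·0 + 13·0 + (-3)·1; 3·0 + (-3)·0 + 13·1) = (3, -3, 13)
w2 = Bw1 = (13·3 + 3·(-3) + 3·13; 3·3 + 13·(-3) + (-3)·13; 3·3 + (-3)·(-3) + 13·13) = (69, -69, 187)
Bw2 = (1251, -1251, 2845)
w2·Bw2 = 704653; w2·w2 = 44491; μ ≈ 704653/44491 = 15.8381

15.8381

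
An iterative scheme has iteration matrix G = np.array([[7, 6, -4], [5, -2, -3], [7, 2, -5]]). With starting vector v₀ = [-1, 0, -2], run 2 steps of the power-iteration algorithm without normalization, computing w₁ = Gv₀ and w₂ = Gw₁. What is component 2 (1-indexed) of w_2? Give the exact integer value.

-6

w1 = Gv₀ = (7·(-1) + 6·0 + (-4)·(-2); 5·(-1) + (-2)·0 + (-3)·(-2); 7·(-1) + 2·0 + (-5)·(-2)) = (1, 1, 3)
w2 = Gw1 = (7·1 + 6·1 + (-4)·3; 5·1 + (-2)·1 + (-3)·3; 7·1 + 2·1 + (-5)·3) = (1, -6, -6)
The requested component of w2 is -6.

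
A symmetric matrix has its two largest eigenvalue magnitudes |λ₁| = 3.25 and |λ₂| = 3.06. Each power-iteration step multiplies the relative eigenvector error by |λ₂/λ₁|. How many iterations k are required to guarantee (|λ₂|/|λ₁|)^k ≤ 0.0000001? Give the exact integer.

|λ₂/λ₁| = 3.06/3.25 = 0.94154
Need k ≥ ln(0.0000001) / ln(0.94154) = -16.1181 / -0.0602 ≈ 267.564
Smallest integer k satisfying the bound: 268

268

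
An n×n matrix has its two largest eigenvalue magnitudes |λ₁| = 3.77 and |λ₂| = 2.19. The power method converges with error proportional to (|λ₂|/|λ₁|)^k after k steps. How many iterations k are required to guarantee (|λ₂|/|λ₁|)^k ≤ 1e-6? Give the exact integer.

|λ₂/λ₁| = 2.19/3.77 = 0.58090
Need k ≥ ln(1e-6) / ln(0.58090) = -13.8155 / -0.5432 ≈ 25.435
Smallest integer k satisfying the bound: 26

26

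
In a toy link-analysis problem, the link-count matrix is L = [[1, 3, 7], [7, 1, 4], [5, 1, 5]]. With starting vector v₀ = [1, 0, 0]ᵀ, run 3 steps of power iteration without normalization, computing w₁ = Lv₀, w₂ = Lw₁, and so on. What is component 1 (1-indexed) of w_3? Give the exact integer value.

w1 = Lv₀ = (1, 7, 5)
w2 = Lw1 = (57, 34, 37)
w3 = Lw2 = (418, 581, 504)
The requested component of w3 is 418.

418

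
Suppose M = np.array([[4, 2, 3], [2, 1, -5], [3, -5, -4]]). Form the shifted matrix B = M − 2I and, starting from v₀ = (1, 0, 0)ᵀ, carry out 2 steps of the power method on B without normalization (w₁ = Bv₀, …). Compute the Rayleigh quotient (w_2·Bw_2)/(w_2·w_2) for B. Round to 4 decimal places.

B = M − 2I has rows (2, 2, 3); (2, -1, -5); (3, -5, -6)
w1 = Bv₀ = (2, 2, 3)
w2 = Bw1 = (17, -13, -22)
Bw2 = (-58, 157, 248)
w2·Bw2 = -8483; w2·w2 = 942; μ ≈ -8483/942 = -9.0053

-9.0053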